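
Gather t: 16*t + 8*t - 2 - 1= 24*t - 3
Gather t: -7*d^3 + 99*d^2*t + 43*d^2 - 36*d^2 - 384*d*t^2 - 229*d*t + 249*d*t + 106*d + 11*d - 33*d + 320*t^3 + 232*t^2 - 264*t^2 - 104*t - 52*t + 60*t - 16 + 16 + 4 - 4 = -7*d^3 + 7*d^2 + 84*d + 320*t^3 + t^2*(-384*d - 32) + t*(99*d^2 + 20*d - 96)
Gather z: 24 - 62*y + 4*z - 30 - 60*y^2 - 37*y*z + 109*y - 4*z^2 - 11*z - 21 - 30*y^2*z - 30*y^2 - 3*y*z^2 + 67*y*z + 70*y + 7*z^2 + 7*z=-90*y^2 + 117*y + z^2*(3 - 3*y) + z*(-30*y^2 + 30*y) - 27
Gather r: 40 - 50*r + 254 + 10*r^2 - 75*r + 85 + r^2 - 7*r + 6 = 11*r^2 - 132*r + 385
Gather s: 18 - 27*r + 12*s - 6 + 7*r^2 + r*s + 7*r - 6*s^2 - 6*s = 7*r^2 - 20*r - 6*s^2 + s*(r + 6) + 12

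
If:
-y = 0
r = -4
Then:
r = -4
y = 0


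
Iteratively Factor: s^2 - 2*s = (s - 2)*(s)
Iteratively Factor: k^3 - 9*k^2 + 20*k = (k - 4)*(k^2 - 5*k) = k*(k - 4)*(k - 5)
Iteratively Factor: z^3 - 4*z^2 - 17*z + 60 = (z - 3)*(z^2 - z - 20) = (z - 5)*(z - 3)*(z + 4)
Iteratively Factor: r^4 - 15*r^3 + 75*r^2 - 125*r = (r)*(r^3 - 15*r^2 + 75*r - 125) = r*(r - 5)*(r^2 - 10*r + 25) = r*(r - 5)^2*(r - 5)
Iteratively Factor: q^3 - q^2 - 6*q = (q + 2)*(q^2 - 3*q) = q*(q + 2)*(q - 3)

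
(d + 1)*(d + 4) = d^2 + 5*d + 4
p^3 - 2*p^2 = p^2*(p - 2)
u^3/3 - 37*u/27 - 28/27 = (u/3 + 1/3)*(u - 7/3)*(u + 4/3)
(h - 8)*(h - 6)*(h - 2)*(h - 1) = h^4 - 17*h^3 + 92*h^2 - 172*h + 96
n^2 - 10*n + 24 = (n - 6)*(n - 4)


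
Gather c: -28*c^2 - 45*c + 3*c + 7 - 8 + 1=-28*c^2 - 42*c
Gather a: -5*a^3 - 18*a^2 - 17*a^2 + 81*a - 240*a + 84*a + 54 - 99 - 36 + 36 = -5*a^3 - 35*a^2 - 75*a - 45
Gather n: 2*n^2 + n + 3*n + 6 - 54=2*n^2 + 4*n - 48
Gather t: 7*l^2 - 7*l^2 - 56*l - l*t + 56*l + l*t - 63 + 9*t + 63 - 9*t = 0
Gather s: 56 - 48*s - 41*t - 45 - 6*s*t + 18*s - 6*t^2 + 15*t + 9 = s*(-6*t - 30) - 6*t^2 - 26*t + 20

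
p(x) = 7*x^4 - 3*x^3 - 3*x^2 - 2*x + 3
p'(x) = 28*x^3 - 9*x^2 - 6*x - 2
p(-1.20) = 20.78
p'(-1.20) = -56.14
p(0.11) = 2.74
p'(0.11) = -2.73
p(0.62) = 0.93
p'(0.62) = -2.51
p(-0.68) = 5.41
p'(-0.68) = -10.89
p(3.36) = 740.80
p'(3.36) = 938.36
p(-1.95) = 118.95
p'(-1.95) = -232.14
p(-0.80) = 7.08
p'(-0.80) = -17.30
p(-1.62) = 59.33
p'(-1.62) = -134.94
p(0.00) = 3.00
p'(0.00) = -2.00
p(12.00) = 139515.00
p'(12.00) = 47014.00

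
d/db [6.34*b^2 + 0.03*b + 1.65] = 12.68*b + 0.03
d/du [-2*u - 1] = -2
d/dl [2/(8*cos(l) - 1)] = 16*sin(l)/(8*cos(l) - 1)^2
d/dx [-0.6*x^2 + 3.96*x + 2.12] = 3.96 - 1.2*x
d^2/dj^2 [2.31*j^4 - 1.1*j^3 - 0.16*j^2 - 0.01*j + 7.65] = 27.72*j^2 - 6.6*j - 0.32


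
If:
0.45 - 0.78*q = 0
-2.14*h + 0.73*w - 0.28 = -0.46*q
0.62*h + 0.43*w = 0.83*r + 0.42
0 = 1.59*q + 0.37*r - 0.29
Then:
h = -0.53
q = 0.58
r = -1.70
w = -1.53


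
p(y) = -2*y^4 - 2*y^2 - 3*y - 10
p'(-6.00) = 1749.00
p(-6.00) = -2656.00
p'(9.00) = -5871.00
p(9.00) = -13321.00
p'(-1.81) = 51.68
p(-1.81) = -32.59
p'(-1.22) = 16.41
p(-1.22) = -13.75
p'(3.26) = -293.21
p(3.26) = -266.93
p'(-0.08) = -2.68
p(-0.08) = -9.77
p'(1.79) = -56.04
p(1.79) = -42.31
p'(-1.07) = 11.08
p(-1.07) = -11.70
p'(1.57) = -40.24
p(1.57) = -31.79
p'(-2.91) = 205.78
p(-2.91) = -161.62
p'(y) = -8*y^3 - 4*y - 3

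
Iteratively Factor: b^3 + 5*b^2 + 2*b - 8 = (b + 4)*(b^2 + b - 2) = (b - 1)*(b + 4)*(b + 2)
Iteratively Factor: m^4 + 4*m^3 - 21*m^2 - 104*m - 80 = (m + 4)*(m^3 - 21*m - 20) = (m + 1)*(m + 4)*(m^2 - m - 20) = (m + 1)*(m + 4)^2*(m - 5)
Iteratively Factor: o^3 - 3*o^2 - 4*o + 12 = (o - 2)*(o^2 - o - 6) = (o - 2)*(o + 2)*(o - 3)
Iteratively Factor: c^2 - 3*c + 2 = (c - 2)*(c - 1)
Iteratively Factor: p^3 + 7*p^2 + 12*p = (p + 4)*(p^2 + 3*p) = (p + 3)*(p + 4)*(p)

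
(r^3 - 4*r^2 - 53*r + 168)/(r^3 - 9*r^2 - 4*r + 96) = (r^2 + 4*r - 21)/(r^2 - r - 12)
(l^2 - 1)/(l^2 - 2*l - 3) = (l - 1)/(l - 3)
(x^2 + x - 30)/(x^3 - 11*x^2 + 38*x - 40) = (x + 6)/(x^2 - 6*x + 8)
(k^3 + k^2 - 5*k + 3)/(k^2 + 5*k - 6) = (k^2 + 2*k - 3)/(k + 6)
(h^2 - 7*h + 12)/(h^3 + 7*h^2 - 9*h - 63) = (h - 4)/(h^2 + 10*h + 21)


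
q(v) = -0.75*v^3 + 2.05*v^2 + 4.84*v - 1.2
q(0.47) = 1.45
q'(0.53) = 6.38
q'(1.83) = 4.81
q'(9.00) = -140.51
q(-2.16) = 5.47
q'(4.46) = -21.63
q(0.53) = 1.83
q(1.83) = 9.93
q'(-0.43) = 2.66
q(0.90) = 4.27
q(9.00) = -338.34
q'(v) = -2.25*v^2 + 4.1*v + 4.84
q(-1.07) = -3.11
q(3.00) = 11.52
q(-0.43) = -2.84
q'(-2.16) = -14.51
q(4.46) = -5.37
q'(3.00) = -3.11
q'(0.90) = 6.71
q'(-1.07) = -2.12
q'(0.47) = 6.27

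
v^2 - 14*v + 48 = (v - 8)*(v - 6)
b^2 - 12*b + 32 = (b - 8)*(b - 4)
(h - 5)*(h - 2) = h^2 - 7*h + 10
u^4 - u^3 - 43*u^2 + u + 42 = (u - 7)*(u - 1)*(u + 1)*(u + 6)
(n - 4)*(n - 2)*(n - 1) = n^3 - 7*n^2 + 14*n - 8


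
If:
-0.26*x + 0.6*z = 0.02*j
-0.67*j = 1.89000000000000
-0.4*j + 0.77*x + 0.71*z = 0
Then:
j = -2.82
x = -0.99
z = -0.52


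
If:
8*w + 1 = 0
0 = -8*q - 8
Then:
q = -1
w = -1/8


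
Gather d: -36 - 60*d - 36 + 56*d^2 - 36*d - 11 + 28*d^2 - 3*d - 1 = 84*d^2 - 99*d - 84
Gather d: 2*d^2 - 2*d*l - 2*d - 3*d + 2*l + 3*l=2*d^2 + d*(-2*l - 5) + 5*l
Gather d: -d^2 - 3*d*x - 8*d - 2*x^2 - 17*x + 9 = -d^2 + d*(-3*x - 8) - 2*x^2 - 17*x + 9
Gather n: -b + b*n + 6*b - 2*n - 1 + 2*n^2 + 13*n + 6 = 5*b + 2*n^2 + n*(b + 11) + 5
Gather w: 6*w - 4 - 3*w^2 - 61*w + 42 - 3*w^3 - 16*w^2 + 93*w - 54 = -3*w^3 - 19*w^2 + 38*w - 16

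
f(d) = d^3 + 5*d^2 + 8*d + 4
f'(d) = 3*d^2 + 10*d + 8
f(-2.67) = -0.75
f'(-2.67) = 2.69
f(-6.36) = -101.89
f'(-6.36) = 65.75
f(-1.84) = -0.02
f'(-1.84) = -0.24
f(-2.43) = -0.26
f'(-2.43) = 1.41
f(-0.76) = 0.37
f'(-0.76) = 2.13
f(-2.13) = -0.02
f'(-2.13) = 0.31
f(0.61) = 10.97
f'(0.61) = 15.22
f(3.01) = 100.65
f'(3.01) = 65.28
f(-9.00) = -392.00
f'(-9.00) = 161.00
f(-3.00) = -2.00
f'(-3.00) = 5.00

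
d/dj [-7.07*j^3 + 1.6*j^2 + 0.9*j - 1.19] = -21.21*j^2 + 3.2*j + 0.9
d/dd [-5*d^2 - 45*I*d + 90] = -10*d - 45*I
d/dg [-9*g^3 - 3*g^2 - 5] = 3*g*(-9*g - 2)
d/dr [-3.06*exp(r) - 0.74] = -3.06*exp(r)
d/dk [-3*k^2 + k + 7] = 1 - 6*k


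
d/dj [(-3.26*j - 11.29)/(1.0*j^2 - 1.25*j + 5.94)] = (3.26*j^2 + 22.58*j - 33.4769)/(1.0*j^4 - 2.5*j^3 + 13.4425*j^2 - 14.85*j + 35.2836)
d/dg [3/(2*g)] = -3/(2*g^2)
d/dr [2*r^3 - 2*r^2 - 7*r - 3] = 6*r^2 - 4*r - 7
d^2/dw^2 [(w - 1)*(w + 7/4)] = 2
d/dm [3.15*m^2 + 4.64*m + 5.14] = 6.3*m + 4.64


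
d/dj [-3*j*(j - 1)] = 3 - 6*j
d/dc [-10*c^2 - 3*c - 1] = -20*c - 3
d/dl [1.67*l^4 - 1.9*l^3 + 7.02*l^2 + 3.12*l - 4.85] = 6.68*l^3 - 5.7*l^2 + 14.04*l + 3.12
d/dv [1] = 0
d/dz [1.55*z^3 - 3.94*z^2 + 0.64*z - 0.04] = 4.65*z^2 - 7.88*z + 0.64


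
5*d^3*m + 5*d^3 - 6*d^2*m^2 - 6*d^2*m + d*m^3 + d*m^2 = (-5*d + m)*(-d + m)*(d*m + d)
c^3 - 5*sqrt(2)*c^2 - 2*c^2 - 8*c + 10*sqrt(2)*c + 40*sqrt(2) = (c - 4)*(c + 2)*(c - 5*sqrt(2))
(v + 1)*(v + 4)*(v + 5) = v^3 + 10*v^2 + 29*v + 20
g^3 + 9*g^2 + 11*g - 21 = (g - 1)*(g + 3)*(g + 7)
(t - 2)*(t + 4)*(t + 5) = t^3 + 7*t^2 + 2*t - 40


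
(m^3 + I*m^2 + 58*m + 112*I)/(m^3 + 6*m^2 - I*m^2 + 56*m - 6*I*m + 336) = (m + 2*I)/(m + 6)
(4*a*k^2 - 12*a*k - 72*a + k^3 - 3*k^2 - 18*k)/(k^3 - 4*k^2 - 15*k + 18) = (4*a + k)/(k - 1)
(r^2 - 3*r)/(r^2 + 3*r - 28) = r*(r - 3)/(r^2 + 3*r - 28)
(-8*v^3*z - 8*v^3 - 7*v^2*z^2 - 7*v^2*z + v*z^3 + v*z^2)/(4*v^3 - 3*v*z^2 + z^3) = v*(-8*v*z - 8*v + z^2 + z)/(4*v^2 - 4*v*z + z^2)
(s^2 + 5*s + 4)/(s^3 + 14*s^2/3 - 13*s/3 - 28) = 3*(s + 1)/(3*s^2 + 2*s - 21)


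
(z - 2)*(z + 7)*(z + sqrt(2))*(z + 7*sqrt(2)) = z^4 + 5*z^3 + 8*sqrt(2)*z^3 + 40*sqrt(2)*z^2 - 112*sqrt(2)*z + 70*z - 196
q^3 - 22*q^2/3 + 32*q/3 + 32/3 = (q - 4)^2*(q + 2/3)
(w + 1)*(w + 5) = w^2 + 6*w + 5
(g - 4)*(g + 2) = g^2 - 2*g - 8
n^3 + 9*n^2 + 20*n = n*(n + 4)*(n + 5)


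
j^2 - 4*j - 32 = (j - 8)*(j + 4)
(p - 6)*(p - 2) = p^2 - 8*p + 12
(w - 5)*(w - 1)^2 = w^3 - 7*w^2 + 11*w - 5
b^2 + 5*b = b*(b + 5)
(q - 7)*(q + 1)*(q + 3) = q^3 - 3*q^2 - 25*q - 21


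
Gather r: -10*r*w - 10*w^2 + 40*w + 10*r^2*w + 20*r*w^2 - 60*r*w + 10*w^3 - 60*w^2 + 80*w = 10*r^2*w + r*(20*w^2 - 70*w) + 10*w^3 - 70*w^2 + 120*w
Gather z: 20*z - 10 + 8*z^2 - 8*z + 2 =8*z^2 + 12*z - 8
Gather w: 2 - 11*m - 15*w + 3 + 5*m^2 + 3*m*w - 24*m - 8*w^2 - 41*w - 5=5*m^2 - 35*m - 8*w^2 + w*(3*m - 56)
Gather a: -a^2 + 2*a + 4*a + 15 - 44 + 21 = -a^2 + 6*a - 8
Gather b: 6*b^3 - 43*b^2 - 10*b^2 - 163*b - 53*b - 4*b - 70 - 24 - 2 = 6*b^3 - 53*b^2 - 220*b - 96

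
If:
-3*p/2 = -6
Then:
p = 4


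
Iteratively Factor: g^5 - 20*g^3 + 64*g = (g + 4)*(g^4 - 4*g^3 - 4*g^2 + 16*g) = (g - 4)*(g + 4)*(g^3 - 4*g) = g*(g - 4)*(g + 4)*(g^2 - 4) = g*(g - 4)*(g + 2)*(g + 4)*(g - 2)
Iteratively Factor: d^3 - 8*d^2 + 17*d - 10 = (d - 1)*(d^2 - 7*d + 10) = (d - 2)*(d - 1)*(d - 5)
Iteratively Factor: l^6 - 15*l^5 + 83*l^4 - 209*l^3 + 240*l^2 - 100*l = (l - 2)*(l^5 - 13*l^4 + 57*l^3 - 95*l^2 + 50*l) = (l - 5)*(l - 2)*(l^4 - 8*l^3 + 17*l^2 - 10*l) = (l - 5)*(l - 2)*(l - 1)*(l^3 - 7*l^2 + 10*l) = (l - 5)*(l - 2)^2*(l - 1)*(l^2 - 5*l) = l*(l - 5)*(l - 2)^2*(l - 1)*(l - 5)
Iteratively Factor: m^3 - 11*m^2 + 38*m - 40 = (m - 5)*(m^2 - 6*m + 8) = (m - 5)*(m - 2)*(m - 4)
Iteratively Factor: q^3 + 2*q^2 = (q)*(q^2 + 2*q) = q^2*(q + 2)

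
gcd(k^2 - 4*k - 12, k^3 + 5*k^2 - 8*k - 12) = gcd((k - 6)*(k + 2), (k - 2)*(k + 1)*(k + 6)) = 1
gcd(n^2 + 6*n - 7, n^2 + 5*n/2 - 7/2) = n - 1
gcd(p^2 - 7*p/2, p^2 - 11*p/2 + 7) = p - 7/2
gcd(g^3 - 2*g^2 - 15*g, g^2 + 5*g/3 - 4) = g + 3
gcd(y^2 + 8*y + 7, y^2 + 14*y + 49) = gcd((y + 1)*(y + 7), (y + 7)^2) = y + 7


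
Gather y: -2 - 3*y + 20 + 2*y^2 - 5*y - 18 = 2*y^2 - 8*y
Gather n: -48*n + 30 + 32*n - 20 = 10 - 16*n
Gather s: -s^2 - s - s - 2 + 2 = -s^2 - 2*s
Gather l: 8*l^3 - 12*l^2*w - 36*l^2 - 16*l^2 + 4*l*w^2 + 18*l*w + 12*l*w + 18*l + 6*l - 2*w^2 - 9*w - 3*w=8*l^3 + l^2*(-12*w - 52) + l*(4*w^2 + 30*w + 24) - 2*w^2 - 12*w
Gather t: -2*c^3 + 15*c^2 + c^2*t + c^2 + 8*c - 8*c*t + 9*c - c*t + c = -2*c^3 + 16*c^2 + 18*c + t*(c^2 - 9*c)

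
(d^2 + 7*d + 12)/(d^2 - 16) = (d + 3)/(d - 4)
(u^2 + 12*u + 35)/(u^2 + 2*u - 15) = (u + 7)/(u - 3)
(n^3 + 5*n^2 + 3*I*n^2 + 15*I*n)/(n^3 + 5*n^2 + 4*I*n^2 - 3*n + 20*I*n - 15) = n/(n + I)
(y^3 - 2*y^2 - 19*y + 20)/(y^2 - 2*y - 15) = (y^2 + 3*y - 4)/(y + 3)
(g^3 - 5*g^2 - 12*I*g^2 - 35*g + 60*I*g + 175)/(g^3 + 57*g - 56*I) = (g^2 - 5*g*(1 + I) + 25*I)/(g^2 + 7*I*g + 8)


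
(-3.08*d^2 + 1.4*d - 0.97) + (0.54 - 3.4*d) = -3.08*d^2 - 2.0*d - 0.43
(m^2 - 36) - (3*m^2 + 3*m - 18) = -2*m^2 - 3*m - 18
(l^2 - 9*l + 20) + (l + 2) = l^2 - 8*l + 22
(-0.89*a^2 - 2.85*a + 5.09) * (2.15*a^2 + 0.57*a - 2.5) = -1.9135*a^4 - 6.6348*a^3 + 11.544*a^2 + 10.0263*a - 12.725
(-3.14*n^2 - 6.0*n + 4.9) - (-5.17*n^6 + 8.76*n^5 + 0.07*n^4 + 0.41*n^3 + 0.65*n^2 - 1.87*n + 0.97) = 5.17*n^6 - 8.76*n^5 - 0.07*n^4 - 0.41*n^3 - 3.79*n^2 - 4.13*n + 3.93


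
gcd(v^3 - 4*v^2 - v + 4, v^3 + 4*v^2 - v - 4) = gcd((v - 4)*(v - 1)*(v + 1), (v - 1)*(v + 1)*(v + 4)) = v^2 - 1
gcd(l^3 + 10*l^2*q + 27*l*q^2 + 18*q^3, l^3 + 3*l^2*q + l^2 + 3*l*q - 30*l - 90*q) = l + 3*q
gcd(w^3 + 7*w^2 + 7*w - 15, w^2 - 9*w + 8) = w - 1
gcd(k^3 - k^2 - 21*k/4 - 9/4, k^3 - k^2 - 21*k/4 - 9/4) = k^3 - k^2 - 21*k/4 - 9/4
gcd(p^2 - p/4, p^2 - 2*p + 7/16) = p - 1/4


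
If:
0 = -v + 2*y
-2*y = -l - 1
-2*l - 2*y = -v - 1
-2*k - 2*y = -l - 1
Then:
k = 0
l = 1/2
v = 3/2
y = 3/4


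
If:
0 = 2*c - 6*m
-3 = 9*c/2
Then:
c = -2/3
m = -2/9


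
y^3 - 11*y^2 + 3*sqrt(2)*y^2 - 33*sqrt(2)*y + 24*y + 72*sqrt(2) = (y - 8)*(y - 3)*(y + 3*sqrt(2))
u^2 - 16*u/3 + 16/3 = (u - 4)*(u - 4/3)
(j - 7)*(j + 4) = j^2 - 3*j - 28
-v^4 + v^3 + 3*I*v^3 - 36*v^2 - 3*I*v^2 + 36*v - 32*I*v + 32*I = (v - 8*I)*(v + 4*I)*(-I*v + 1)*(-I*v + I)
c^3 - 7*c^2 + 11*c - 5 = (c - 5)*(c - 1)^2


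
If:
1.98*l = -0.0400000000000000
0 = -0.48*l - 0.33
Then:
No Solution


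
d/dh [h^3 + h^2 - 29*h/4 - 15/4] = 3*h^2 + 2*h - 29/4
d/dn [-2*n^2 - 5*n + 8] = -4*n - 5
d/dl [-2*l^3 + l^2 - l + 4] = -6*l^2 + 2*l - 1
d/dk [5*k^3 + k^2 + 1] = k*(15*k + 2)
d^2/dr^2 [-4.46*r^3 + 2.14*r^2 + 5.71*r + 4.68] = 4.28 - 26.76*r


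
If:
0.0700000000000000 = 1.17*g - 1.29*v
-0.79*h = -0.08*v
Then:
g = 1.1025641025641*v + 0.0598290598290598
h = 0.10126582278481*v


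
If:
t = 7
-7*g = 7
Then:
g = -1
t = 7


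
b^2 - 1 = (b - 1)*(b + 1)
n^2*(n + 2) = n^3 + 2*n^2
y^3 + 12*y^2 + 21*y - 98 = (y - 2)*(y + 7)^2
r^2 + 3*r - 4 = (r - 1)*(r + 4)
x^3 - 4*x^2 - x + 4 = (x - 4)*(x - 1)*(x + 1)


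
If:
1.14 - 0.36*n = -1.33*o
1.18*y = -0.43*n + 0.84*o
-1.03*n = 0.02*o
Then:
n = 0.02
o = -0.85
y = -0.61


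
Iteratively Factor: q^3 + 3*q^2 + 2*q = (q + 2)*(q^2 + q) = q*(q + 2)*(q + 1)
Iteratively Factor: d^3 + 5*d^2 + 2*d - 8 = (d - 1)*(d^2 + 6*d + 8) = (d - 1)*(d + 2)*(d + 4)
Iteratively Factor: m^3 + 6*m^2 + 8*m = (m + 2)*(m^2 + 4*m) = m*(m + 2)*(m + 4)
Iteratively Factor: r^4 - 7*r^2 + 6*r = (r - 2)*(r^3 + 2*r^2 - 3*r) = (r - 2)*(r - 1)*(r^2 + 3*r) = (r - 2)*(r - 1)*(r + 3)*(r)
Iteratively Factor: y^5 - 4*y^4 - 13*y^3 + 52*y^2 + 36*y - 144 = (y + 2)*(y^4 - 6*y^3 - y^2 + 54*y - 72) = (y + 2)*(y + 3)*(y^3 - 9*y^2 + 26*y - 24) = (y - 4)*(y + 2)*(y + 3)*(y^2 - 5*y + 6) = (y - 4)*(y - 3)*(y + 2)*(y + 3)*(y - 2)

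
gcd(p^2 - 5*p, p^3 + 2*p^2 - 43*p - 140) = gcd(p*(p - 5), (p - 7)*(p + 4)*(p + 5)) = 1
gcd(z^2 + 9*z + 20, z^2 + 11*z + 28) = z + 4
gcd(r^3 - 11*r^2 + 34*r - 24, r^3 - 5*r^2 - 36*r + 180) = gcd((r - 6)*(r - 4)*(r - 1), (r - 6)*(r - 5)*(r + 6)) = r - 6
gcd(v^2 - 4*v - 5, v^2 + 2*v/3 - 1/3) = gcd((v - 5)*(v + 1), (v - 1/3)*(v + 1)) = v + 1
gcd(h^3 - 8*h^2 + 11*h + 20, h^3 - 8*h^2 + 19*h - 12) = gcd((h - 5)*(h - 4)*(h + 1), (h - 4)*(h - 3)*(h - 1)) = h - 4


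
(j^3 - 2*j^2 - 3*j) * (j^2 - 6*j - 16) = j^5 - 8*j^4 - 7*j^3 + 50*j^2 + 48*j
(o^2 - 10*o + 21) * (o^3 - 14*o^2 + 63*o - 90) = o^5 - 24*o^4 + 224*o^3 - 1014*o^2 + 2223*o - 1890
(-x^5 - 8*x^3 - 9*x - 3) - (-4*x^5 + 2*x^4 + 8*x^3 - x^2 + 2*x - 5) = 3*x^5 - 2*x^4 - 16*x^3 + x^2 - 11*x + 2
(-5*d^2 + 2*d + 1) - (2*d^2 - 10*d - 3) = -7*d^2 + 12*d + 4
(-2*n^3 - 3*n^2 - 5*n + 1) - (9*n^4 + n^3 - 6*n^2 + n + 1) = -9*n^4 - 3*n^3 + 3*n^2 - 6*n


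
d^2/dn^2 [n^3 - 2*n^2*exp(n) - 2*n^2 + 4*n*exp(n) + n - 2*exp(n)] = -2*n^2*exp(n) - 4*n*exp(n) + 6*n + 2*exp(n) - 4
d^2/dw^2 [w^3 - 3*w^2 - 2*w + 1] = 6*w - 6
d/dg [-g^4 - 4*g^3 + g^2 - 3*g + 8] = -4*g^3 - 12*g^2 + 2*g - 3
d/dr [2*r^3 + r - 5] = 6*r^2 + 1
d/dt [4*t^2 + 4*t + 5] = 8*t + 4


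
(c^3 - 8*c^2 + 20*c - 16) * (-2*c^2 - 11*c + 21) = -2*c^5 + 5*c^4 + 69*c^3 - 356*c^2 + 596*c - 336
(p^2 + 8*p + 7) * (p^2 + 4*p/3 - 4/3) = p^4 + 28*p^3/3 + 49*p^2/3 - 4*p/3 - 28/3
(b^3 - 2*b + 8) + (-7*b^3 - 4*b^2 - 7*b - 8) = -6*b^3 - 4*b^2 - 9*b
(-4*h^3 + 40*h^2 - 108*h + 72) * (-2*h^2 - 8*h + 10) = 8*h^5 - 48*h^4 - 144*h^3 + 1120*h^2 - 1656*h + 720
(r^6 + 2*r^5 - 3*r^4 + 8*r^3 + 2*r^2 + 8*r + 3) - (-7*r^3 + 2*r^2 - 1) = r^6 + 2*r^5 - 3*r^4 + 15*r^3 + 8*r + 4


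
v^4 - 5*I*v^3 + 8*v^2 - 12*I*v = v*(v - 6*I)*(v - I)*(v + 2*I)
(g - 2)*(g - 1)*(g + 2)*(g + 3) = g^4 + 2*g^3 - 7*g^2 - 8*g + 12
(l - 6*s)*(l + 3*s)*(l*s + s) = l^3*s - 3*l^2*s^2 + l^2*s - 18*l*s^3 - 3*l*s^2 - 18*s^3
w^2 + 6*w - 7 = (w - 1)*(w + 7)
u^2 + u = u*(u + 1)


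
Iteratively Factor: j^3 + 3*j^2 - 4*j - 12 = (j + 3)*(j^2 - 4) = (j + 2)*(j + 3)*(j - 2)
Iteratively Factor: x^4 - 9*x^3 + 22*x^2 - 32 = (x + 1)*(x^3 - 10*x^2 + 32*x - 32) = (x - 4)*(x + 1)*(x^2 - 6*x + 8) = (x - 4)^2*(x + 1)*(x - 2)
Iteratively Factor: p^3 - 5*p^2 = (p)*(p^2 - 5*p) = p^2*(p - 5)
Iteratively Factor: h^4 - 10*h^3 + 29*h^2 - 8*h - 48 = (h + 1)*(h^3 - 11*h^2 + 40*h - 48) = (h - 4)*(h + 1)*(h^2 - 7*h + 12) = (h - 4)*(h - 3)*(h + 1)*(h - 4)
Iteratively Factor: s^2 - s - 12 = (s + 3)*(s - 4)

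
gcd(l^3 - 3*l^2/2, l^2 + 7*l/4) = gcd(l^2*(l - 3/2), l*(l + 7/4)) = l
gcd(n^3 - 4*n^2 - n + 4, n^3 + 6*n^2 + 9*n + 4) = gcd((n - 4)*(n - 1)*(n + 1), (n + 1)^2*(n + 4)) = n + 1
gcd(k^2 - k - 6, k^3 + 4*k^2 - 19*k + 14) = 1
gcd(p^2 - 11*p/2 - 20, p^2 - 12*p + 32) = p - 8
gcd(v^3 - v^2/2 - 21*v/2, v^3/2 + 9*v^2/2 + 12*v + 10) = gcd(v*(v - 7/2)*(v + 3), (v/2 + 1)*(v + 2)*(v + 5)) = 1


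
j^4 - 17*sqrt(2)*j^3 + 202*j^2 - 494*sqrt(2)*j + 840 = (j - 7*sqrt(2))*(j - 5*sqrt(2))*(j - 3*sqrt(2))*(j - 2*sqrt(2))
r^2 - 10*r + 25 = (r - 5)^2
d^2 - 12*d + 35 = (d - 7)*(d - 5)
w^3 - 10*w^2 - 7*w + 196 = (w - 7)^2*(w + 4)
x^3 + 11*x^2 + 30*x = x*(x + 5)*(x + 6)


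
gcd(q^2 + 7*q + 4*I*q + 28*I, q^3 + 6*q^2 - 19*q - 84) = q + 7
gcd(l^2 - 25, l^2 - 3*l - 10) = l - 5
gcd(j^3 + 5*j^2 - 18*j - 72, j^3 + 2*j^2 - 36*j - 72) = j + 6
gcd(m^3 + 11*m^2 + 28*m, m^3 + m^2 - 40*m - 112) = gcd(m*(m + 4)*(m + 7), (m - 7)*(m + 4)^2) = m + 4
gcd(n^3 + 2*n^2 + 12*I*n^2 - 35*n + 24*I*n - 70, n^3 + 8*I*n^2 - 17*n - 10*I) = n + 5*I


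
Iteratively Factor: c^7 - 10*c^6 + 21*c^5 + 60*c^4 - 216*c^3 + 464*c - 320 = (c - 1)*(c^6 - 9*c^5 + 12*c^4 + 72*c^3 - 144*c^2 - 144*c + 320) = (c - 2)*(c - 1)*(c^5 - 7*c^4 - 2*c^3 + 68*c^2 - 8*c - 160) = (c - 4)*(c - 2)*(c - 1)*(c^4 - 3*c^3 - 14*c^2 + 12*c + 40) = (c - 4)*(c - 2)*(c - 1)*(c + 2)*(c^3 - 5*c^2 - 4*c + 20) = (c - 4)*(c - 2)^2*(c - 1)*(c + 2)*(c^2 - 3*c - 10) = (c - 4)*(c - 2)^2*(c - 1)*(c + 2)^2*(c - 5)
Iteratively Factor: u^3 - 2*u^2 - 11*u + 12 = (u - 4)*(u^2 + 2*u - 3) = (u - 4)*(u - 1)*(u + 3)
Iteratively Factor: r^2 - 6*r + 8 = (r - 2)*(r - 4)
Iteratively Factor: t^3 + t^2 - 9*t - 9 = (t - 3)*(t^2 + 4*t + 3) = (t - 3)*(t + 3)*(t + 1)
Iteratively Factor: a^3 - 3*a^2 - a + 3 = (a - 3)*(a^2 - 1) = (a - 3)*(a + 1)*(a - 1)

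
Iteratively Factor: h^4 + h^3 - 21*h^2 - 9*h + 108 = (h - 3)*(h^3 + 4*h^2 - 9*h - 36) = (h - 3)*(h + 3)*(h^2 + h - 12) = (h - 3)*(h + 3)*(h + 4)*(h - 3)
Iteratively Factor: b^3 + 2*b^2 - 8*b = (b + 4)*(b^2 - 2*b) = (b - 2)*(b + 4)*(b)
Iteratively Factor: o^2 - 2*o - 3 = (o + 1)*(o - 3)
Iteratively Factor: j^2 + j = (j)*(j + 1)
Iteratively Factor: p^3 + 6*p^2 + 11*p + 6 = (p + 2)*(p^2 + 4*p + 3) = (p + 2)*(p + 3)*(p + 1)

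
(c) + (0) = c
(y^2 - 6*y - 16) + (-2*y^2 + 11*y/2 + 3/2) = -y^2 - y/2 - 29/2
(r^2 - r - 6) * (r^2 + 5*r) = r^4 + 4*r^3 - 11*r^2 - 30*r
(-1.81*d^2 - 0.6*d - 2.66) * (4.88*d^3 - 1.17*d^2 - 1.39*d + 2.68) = -8.8328*d^5 - 0.8103*d^4 - 9.7629*d^3 - 0.9046*d^2 + 2.0894*d - 7.1288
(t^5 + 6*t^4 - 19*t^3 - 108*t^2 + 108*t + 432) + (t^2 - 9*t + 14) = t^5 + 6*t^4 - 19*t^3 - 107*t^2 + 99*t + 446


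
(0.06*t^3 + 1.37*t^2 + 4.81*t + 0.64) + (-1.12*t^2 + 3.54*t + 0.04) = 0.06*t^3 + 0.25*t^2 + 8.35*t + 0.68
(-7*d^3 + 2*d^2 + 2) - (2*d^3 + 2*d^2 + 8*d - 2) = -9*d^3 - 8*d + 4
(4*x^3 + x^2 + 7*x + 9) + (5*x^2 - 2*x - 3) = 4*x^3 + 6*x^2 + 5*x + 6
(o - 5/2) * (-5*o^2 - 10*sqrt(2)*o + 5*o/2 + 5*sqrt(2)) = -5*o^3 - 10*sqrt(2)*o^2 + 15*o^2 - 25*o/4 + 30*sqrt(2)*o - 25*sqrt(2)/2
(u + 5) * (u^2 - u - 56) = u^3 + 4*u^2 - 61*u - 280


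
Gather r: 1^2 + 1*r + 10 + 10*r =11*r + 11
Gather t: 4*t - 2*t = 2*t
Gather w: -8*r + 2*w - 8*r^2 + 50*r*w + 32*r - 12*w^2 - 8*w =-8*r^2 + 24*r - 12*w^2 + w*(50*r - 6)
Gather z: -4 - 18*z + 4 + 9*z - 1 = -9*z - 1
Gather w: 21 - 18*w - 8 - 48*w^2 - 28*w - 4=-48*w^2 - 46*w + 9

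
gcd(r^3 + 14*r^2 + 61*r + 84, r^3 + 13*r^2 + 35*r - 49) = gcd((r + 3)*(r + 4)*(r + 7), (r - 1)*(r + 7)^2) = r + 7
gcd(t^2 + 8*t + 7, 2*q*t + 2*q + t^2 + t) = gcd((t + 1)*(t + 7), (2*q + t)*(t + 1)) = t + 1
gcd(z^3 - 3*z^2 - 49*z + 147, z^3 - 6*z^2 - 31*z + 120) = z - 3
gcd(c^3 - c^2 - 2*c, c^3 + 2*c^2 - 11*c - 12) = c + 1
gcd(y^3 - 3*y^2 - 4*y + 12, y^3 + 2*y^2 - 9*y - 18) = y^2 - y - 6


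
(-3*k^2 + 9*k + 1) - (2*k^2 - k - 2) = -5*k^2 + 10*k + 3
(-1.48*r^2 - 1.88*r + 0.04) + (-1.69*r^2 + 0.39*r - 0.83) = -3.17*r^2 - 1.49*r - 0.79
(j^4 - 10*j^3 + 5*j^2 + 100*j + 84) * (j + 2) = j^5 - 8*j^4 - 15*j^3 + 110*j^2 + 284*j + 168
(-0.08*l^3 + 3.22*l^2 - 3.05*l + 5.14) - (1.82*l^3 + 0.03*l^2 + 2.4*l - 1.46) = -1.9*l^3 + 3.19*l^2 - 5.45*l + 6.6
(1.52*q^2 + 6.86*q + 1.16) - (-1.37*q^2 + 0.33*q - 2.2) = 2.89*q^2 + 6.53*q + 3.36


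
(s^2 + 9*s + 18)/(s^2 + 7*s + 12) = (s + 6)/(s + 4)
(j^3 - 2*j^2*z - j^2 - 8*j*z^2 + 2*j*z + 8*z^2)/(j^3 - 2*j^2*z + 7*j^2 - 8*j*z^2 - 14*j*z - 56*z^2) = (j - 1)/(j + 7)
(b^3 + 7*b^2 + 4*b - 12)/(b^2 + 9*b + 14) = (b^2 + 5*b - 6)/(b + 7)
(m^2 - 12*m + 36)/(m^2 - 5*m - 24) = (-m^2 + 12*m - 36)/(-m^2 + 5*m + 24)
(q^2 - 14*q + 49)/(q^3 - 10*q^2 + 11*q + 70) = (q - 7)/(q^2 - 3*q - 10)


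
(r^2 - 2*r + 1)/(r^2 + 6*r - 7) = (r - 1)/(r + 7)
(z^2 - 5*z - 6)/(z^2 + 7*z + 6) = (z - 6)/(z + 6)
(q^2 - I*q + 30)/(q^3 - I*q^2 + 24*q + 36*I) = (q + 5*I)/(q^2 + 5*I*q - 6)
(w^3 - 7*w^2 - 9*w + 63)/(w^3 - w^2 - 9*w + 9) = (w - 7)/(w - 1)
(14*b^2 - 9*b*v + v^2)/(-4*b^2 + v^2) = (-7*b + v)/(2*b + v)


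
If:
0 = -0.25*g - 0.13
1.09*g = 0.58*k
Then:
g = -0.52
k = -0.98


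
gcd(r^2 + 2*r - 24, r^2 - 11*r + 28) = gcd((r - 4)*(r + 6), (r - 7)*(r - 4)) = r - 4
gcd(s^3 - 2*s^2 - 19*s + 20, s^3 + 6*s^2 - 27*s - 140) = s^2 - s - 20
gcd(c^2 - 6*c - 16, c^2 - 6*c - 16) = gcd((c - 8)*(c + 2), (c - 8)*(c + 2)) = c^2 - 6*c - 16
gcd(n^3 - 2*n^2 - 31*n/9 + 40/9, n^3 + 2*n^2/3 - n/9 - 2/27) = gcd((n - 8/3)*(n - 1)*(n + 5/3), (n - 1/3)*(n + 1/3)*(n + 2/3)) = 1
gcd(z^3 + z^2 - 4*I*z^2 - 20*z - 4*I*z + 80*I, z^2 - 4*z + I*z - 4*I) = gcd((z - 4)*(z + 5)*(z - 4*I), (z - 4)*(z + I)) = z - 4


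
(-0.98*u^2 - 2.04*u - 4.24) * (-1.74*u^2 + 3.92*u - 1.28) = 1.7052*u^4 - 0.292*u^3 + 0.635199999999999*u^2 - 14.0096*u + 5.4272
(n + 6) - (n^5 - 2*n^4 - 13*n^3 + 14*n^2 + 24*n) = -n^5 + 2*n^4 + 13*n^3 - 14*n^2 - 23*n + 6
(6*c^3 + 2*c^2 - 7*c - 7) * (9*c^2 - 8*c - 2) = 54*c^5 - 30*c^4 - 91*c^3 - 11*c^2 + 70*c + 14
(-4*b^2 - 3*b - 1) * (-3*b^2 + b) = 12*b^4 + 5*b^3 - b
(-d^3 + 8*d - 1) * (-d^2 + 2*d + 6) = d^5 - 2*d^4 - 14*d^3 + 17*d^2 + 46*d - 6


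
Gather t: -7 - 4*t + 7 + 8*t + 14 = 4*t + 14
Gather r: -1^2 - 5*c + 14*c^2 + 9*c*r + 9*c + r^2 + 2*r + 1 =14*c^2 + 4*c + r^2 + r*(9*c + 2)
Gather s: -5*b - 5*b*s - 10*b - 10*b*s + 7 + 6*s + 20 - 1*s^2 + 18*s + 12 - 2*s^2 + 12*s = -15*b - 3*s^2 + s*(36 - 15*b) + 39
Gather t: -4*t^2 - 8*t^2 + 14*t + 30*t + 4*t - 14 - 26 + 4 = -12*t^2 + 48*t - 36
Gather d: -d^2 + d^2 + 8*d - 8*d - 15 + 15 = 0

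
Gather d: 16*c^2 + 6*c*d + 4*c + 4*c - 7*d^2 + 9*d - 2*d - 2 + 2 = 16*c^2 + 8*c - 7*d^2 + d*(6*c + 7)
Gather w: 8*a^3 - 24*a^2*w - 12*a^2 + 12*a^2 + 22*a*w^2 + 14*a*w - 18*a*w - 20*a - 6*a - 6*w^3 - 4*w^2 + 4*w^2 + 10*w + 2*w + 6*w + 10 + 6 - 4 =8*a^3 + 22*a*w^2 - 26*a - 6*w^3 + w*(-24*a^2 - 4*a + 18) + 12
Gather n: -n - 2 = -n - 2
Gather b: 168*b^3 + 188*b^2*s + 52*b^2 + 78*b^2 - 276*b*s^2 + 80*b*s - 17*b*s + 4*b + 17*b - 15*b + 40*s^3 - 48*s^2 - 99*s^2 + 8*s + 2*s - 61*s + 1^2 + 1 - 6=168*b^3 + b^2*(188*s + 130) + b*(-276*s^2 + 63*s + 6) + 40*s^3 - 147*s^2 - 51*s - 4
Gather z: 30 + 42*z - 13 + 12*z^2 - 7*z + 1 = 12*z^2 + 35*z + 18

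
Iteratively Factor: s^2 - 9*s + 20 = (s - 5)*(s - 4)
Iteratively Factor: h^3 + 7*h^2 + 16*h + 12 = (h + 2)*(h^2 + 5*h + 6) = (h + 2)*(h + 3)*(h + 2)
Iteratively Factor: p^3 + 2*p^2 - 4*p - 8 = (p + 2)*(p^2 - 4) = (p - 2)*(p + 2)*(p + 2)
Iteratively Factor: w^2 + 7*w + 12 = (w + 3)*(w + 4)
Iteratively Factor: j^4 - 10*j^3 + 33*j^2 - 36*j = (j - 3)*(j^3 - 7*j^2 + 12*j) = j*(j - 3)*(j^2 - 7*j + 12) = j*(j - 4)*(j - 3)*(j - 3)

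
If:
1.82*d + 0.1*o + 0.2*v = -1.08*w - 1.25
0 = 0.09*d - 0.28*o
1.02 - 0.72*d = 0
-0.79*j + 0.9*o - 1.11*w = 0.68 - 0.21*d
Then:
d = 1.42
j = 0.0345840867992767 - 1.40506329113924*w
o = 0.46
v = -5.4*w - 19.3693452380952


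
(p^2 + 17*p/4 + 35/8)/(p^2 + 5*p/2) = (p + 7/4)/p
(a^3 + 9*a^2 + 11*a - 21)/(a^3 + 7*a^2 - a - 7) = (a + 3)/(a + 1)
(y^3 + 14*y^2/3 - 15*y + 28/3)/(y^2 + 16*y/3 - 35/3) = (3*y^2 - 7*y + 4)/(3*y - 5)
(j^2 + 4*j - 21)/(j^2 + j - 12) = (j + 7)/(j + 4)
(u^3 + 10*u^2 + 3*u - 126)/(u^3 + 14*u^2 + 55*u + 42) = (u - 3)/(u + 1)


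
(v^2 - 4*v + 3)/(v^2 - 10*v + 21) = (v - 1)/(v - 7)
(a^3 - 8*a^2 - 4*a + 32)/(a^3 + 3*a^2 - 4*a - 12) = (a - 8)/(a + 3)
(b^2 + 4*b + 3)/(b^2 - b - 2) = (b + 3)/(b - 2)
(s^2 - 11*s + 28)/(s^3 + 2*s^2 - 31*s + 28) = (s - 7)/(s^2 + 6*s - 7)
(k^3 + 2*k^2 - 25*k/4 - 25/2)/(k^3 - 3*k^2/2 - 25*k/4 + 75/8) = 2*(k + 2)/(2*k - 3)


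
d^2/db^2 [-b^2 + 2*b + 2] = -2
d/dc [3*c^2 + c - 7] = 6*c + 1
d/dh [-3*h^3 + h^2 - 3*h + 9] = -9*h^2 + 2*h - 3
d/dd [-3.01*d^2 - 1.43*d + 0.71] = -6.02*d - 1.43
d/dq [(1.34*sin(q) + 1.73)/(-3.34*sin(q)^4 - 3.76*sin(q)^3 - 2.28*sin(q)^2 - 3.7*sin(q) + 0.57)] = (13.4268*sin(q)^4 + 33.1896*sin(q)^3 + 22.5696*sin(q)^2 + 7.8888*sin(q) + 7.1648)*cos(q)/(11.1556*sin(q)^8 + 25.1168*sin(q)^7 + 29.368*sin(q)^6 + 41.8616*sin(q)^5 + 29.2148*sin(q)^4 + 12.5856*sin(q)^3 + 11.0908*sin(q)^2 - 4.218*sin(q) + 0.3249)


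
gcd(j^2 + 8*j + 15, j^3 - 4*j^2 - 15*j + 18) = j + 3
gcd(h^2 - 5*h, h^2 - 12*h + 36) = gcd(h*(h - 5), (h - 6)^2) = 1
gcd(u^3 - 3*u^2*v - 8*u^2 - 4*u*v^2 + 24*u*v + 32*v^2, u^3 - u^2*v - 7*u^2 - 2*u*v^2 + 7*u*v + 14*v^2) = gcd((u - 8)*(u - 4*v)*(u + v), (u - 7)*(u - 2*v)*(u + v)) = u + v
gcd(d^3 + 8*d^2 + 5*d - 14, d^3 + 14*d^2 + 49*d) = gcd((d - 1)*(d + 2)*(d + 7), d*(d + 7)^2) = d + 7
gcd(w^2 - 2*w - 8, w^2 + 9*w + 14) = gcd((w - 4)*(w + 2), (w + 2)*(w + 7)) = w + 2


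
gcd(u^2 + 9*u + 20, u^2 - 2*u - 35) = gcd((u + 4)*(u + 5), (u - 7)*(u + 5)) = u + 5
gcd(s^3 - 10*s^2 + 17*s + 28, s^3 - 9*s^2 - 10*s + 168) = s - 7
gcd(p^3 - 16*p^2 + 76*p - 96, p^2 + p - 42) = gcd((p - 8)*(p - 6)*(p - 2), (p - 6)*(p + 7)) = p - 6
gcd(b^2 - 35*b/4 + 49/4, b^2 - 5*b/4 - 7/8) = b - 7/4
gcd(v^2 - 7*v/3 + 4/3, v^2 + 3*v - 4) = v - 1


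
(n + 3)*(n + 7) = n^2 + 10*n + 21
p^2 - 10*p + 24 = (p - 6)*(p - 4)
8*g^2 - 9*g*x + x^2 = (-8*g + x)*(-g + x)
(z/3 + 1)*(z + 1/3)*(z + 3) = z^3/3 + 19*z^2/9 + 11*z/3 + 1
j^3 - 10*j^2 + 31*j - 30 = (j - 5)*(j - 3)*(j - 2)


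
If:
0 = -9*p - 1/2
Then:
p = -1/18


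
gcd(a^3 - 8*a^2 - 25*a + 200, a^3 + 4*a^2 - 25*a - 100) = a^2 - 25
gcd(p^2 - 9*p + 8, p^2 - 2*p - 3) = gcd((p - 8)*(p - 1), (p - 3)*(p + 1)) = 1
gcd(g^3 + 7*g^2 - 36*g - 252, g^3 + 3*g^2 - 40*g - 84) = g^2 + g - 42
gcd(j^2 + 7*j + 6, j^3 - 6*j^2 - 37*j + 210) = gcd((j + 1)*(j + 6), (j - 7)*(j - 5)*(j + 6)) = j + 6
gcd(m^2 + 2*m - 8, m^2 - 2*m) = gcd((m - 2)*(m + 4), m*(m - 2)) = m - 2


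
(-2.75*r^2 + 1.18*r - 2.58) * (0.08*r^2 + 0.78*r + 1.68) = -0.22*r^4 - 2.0506*r^3 - 3.906*r^2 - 0.0300000000000002*r - 4.3344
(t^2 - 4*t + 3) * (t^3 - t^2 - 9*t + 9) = t^5 - 5*t^4 - 2*t^3 + 42*t^2 - 63*t + 27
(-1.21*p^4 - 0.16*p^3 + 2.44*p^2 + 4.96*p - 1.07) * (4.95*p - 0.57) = -5.9895*p^5 - 0.1023*p^4 + 12.1692*p^3 + 23.1612*p^2 - 8.1237*p + 0.6099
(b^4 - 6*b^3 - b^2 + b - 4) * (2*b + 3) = 2*b^5 - 9*b^4 - 20*b^3 - b^2 - 5*b - 12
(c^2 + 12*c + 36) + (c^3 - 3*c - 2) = c^3 + c^2 + 9*c + 34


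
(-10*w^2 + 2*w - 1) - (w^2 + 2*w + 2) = -11*w^2 - 3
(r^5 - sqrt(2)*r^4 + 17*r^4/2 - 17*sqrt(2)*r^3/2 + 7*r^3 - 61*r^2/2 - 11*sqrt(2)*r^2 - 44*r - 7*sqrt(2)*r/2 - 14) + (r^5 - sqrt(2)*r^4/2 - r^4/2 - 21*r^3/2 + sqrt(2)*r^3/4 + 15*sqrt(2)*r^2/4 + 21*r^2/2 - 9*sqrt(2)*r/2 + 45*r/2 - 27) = 2*r^5 - 3*sqrt(2)*r^4/2 + 8*r^4 - 33*sqrt(2)*r^3/4 - 7*r^3/2 - 20*r^2 - 29*sqrt(2)*r^2/4 - 43*r/2 - 8*sqrt(2)*r - 41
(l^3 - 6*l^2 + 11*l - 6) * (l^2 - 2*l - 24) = l^5 - 8*l^4 - l^3 + 116*l^2 - 252*l + 144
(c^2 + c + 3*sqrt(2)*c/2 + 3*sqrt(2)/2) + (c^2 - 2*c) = 2*c^2 - c + 3*sqrt(2)*c/2 + 3*sqrt(2)/2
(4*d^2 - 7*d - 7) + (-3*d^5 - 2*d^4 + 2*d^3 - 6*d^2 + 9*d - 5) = -3*d^5 - 2*d^4 + 2*d^3 - 2*d^2 + 2*d - 12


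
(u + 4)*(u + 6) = u^2 + 10*u + 24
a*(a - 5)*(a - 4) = a^3 - 9*a^2 + 20*a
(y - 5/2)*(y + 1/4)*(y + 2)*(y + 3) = y^4 + 11*y^3/4 - 47*y^2/8 - 133*y/8 - 15/4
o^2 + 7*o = o*(o + 7)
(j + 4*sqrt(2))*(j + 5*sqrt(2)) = j^2 + 9*sqrt(2)*j + 40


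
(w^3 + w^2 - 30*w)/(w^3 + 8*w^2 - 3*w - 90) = w*(w - 5)/(w^2 + 2*w - 15)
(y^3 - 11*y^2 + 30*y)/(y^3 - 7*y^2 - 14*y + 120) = y/(y + 4)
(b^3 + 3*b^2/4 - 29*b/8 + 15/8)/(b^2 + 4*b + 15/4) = (4*b^2 - 7*b + 3)/(2*(2*b + 3))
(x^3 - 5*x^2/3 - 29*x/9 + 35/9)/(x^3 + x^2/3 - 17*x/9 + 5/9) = (3*x - 7)/(3*x - 1)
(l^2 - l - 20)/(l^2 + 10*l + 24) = (l - 5)/(l + 6)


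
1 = 1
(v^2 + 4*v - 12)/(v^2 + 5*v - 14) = (v + 6)/(v + 7)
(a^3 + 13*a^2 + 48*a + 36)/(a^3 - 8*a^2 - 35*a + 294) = (a^2 + 7*a + 6)/(a^2 - 14*a + 49)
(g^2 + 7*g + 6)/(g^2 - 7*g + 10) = (g^2 + 7*g + 6)/(g^2 - 7*g + 10)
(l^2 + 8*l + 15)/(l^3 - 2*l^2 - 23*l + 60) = (l + 3)/(l^2 - 7*l + 12)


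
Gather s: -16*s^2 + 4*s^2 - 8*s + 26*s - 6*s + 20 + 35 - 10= -12*s^2 + 12*s + 45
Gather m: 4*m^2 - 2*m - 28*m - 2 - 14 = 4*m^2 - 30*m - 16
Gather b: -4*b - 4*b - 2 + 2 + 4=4 - 8*b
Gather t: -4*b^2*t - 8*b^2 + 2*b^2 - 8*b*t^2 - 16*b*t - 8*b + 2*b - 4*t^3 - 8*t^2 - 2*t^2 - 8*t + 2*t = -6*b^2 - 6*b - 4*t^3 + t^2*(-8*b - 10) + t*(-4*b^2 - 16*b - 6)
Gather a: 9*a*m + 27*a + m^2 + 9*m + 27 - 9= a*(9*m + 27) + m^2 + 9*m + 18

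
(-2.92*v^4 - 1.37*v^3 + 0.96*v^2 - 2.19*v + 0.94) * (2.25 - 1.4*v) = 4.088*v^5 - 4.652*v^4 - 4.4265*v^3 + 5.226*v^2 - 6.2435*v + 2.115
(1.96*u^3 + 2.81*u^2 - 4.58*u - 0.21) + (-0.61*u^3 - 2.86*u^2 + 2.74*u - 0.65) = 1.35*u^3 - 0.0499999999999998*u^2 - 1.84*u - 0.86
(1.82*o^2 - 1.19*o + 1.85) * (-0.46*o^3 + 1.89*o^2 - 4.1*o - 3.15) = -0.8372*o^5 + 3.9872*o^4 - 10.5621*o^3 + 2.6425*o^2 - 3.8365*o - 5.8275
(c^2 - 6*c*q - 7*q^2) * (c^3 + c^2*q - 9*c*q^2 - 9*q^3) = c^5 - 5*c^4*q - 22*c^3*q^2 + 38*c^2*q^3 + 117*c*q^4 + 63*q^5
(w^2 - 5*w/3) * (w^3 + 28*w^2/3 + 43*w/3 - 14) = w^5 + 23*w^4/3 - 11*w^3/9 - 341*w^2/9 + 70*w/3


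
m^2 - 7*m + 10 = (m - 5)*(m - 2)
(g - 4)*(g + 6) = g^2 + 2*g - 24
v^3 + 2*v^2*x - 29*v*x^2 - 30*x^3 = (v - 5*x)*(v + x)*(v + 6*x)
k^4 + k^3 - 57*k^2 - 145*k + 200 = (k - 8)*(k - 1)*(k + 5)^2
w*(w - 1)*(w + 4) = w^3 + 3*w^2 - 4*w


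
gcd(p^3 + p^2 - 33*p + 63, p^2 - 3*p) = p - 3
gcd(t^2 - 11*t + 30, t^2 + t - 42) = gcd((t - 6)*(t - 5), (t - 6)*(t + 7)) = t - 6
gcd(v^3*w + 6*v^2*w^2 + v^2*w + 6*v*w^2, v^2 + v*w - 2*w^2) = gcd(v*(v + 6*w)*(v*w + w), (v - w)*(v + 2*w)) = 1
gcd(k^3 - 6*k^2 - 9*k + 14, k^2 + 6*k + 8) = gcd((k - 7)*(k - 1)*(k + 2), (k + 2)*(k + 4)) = k + 2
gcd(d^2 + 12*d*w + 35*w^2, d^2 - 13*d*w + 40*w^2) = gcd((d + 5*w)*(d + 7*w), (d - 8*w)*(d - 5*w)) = 1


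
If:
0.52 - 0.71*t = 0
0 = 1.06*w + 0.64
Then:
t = 0.73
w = -0.60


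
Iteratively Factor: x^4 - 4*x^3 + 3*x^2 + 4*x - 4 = (x - 1)*(x^3 - 3*x^2 + 4) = (x - 2)*(x - 1)*(x^2 - x - 2) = (x - 2)*(x - 1)*(x + 1)*(x - 2)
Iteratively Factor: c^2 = (c)*(c)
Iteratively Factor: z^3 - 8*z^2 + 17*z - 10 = (z - 1)*(z^2 - 7*z + 10) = (z - 5)*(z - 1)*(z - 2)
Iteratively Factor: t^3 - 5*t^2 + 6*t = (t)*(t^2 - 5*t + 6) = t*(t - 2)*(t - 3)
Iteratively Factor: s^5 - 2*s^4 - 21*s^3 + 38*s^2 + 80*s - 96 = (s - 4)*(s^4 + 2*s^3 - 13*s^2 - 14*s + 24) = (s - 4)*(s - 3)*(s^3 + 5*s^2 + 2*s - 8) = (s - 4)*(s - 3)*(s + 2)*(s^2 + 3*s - 4) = (s - 4)*(s - 3)*(s + 2)*(s + 4)*(s - 1)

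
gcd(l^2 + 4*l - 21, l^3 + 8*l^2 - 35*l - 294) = l + 7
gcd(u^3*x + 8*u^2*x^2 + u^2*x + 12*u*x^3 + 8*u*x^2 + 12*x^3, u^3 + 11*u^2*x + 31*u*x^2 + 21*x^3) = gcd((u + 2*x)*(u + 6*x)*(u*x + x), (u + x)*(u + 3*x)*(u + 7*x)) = 1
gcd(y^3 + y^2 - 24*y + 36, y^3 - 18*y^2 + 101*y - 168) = y - 3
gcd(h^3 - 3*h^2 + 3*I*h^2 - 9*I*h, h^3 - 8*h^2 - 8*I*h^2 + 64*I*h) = h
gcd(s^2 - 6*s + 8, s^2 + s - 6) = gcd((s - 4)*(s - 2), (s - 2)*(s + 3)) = s - 2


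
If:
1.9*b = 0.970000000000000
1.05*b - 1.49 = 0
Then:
No Solution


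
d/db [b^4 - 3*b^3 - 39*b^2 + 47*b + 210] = 4*b^3 - 9*b^2 - 78*b + 47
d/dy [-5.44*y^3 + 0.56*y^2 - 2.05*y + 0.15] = -16.32*y^2 + 1.12*y - 2.05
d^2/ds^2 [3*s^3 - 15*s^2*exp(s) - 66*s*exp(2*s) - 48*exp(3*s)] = -15*s^2*exp(s) - 264*s*exp(2*s) - 60*s*exp(s) + 18*s - 432*exp(3*s) - 264*exp(2*s) - 30*exp(s)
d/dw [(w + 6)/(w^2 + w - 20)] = (w^2 + w - (w + 6)*(2*w + 1) - 20)/(w^2 + w - 20)^2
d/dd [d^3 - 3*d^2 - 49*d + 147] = 3*d^2 - 6*d - 49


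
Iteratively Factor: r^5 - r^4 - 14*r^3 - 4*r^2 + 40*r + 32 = (r + 2)*(r^4 - 3*r^3 - 8*r^2 + 12*r + 16) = (r - 2)*(r + 2)*(r^3 - r^2 - 10*r - 8) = (r - 2)*(r + 2)^2*(r^2 - 3*r - 4) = (r - 4)*(r - 2)*(r + 2)^2*(r + 1)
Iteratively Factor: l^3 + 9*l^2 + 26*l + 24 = (l + 4)*(l^2 + 5*l + 6) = (l + 2)*(l + 4)*(l + 3)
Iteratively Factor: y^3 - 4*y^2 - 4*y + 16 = (y + 2)*(y^2 - 6*y + 8) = (y - 4)*(y + 2)*(y - 2)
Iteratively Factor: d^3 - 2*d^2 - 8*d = (d - 4)*(d^2 + 2*d) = d*(d - 4)*(d + 2)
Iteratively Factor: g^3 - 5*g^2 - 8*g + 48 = (g - 4)*(g^2 - g - 12) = (g - 4)*(g + 3)*(g - 4)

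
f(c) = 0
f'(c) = 0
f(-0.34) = 0.00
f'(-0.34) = 0.00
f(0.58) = 0.00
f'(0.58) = 0.00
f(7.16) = 0.00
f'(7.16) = 0.00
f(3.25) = 0.00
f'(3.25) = 0.00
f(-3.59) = 0.00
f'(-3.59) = 0.00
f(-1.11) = 0.00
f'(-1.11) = 0.00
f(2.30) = 0.00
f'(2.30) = 0.00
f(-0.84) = 0.00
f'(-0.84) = 0.00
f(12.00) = 0.00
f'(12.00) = 0.00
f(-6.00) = 0.00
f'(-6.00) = 0.00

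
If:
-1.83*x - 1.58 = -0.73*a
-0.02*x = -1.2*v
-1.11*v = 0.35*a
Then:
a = 0.04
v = -0.01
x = -0.85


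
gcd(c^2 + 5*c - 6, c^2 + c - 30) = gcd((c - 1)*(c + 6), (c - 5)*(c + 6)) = c + 6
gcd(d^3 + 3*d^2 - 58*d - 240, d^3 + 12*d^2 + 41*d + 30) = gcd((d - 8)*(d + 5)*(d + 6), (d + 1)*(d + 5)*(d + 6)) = d^2 + 11*d + 30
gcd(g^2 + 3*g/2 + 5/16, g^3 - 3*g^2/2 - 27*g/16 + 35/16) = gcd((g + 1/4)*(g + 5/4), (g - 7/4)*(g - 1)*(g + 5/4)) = g + 5/4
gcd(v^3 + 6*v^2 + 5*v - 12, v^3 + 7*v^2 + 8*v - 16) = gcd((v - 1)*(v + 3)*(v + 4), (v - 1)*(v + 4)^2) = v^2 + 3*v - 4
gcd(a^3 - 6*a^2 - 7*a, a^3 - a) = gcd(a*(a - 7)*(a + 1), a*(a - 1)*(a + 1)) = a^2 + a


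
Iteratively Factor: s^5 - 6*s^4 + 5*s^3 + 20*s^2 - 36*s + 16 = (s - 2)*(s^4 - 4*s^3 - 3*s^2 + 14*s - 8) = (s - 2)*(s - 1)*(s^3 - 3*s^2 - 6*s + 8) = (s - 2)*(s - 1)^2*(s^2 - 2*s - 8) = (s - 4)*(s - 2)*(s - 1)^2*(s + 2)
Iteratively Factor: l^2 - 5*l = (l)*(l - 5)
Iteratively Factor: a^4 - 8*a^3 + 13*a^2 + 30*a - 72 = (a + 2)*(a^3 - 10*a^2 + 33*a - 36) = (a - 3)*(a + 2)*(a^2 - 7*a + 12) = (a - 4)*(a - 3)*(a + 2)*(a - 3)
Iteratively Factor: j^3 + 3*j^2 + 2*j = (j)*(j^2 + 3*j + 2) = j*(j + 2)*(j + 1)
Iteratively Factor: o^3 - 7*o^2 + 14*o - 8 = (o - 4)*(o^2 - 3*o + 2) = (o - 4)*(o - 1)*(o - 2)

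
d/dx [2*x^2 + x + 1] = 4*x + 1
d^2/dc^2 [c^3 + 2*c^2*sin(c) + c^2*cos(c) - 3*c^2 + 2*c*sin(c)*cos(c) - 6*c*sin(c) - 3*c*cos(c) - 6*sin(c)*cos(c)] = -2*c^2*sin(c) - c^2*cos(c) + 2*c*sin(c) - 4*c*sin(2*c) + 11*c*cos(c) + 6*c + 12*sin(2*c) + 4*cos(2*c) - 10*sqrt(2)*cos(c + pi/4) - 6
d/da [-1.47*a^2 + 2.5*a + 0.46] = 2.5 - 2.94*a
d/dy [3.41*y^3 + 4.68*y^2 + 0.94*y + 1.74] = 10.23*y^2 + 9.36*y + 0.94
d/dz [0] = 0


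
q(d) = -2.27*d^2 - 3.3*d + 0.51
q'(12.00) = -57.78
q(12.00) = -365.97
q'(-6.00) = 23.94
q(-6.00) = -61.41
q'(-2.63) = 8.64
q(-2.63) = -6.51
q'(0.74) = -6.66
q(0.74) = -3.18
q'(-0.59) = -0.62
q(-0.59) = 1.67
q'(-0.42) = -1.39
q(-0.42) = 1.50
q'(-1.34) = 2.78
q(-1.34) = 0.86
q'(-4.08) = 15.22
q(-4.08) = -23.81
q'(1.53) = -10.25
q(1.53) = -9.85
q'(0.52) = -5.66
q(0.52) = -1.82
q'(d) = -4.54*d - 3.3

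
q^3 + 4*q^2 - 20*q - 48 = (q - 4)*(q + 2)*(q + 6)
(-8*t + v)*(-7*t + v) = 56*t^2 - 15*t*v + v^2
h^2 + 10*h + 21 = (h + 3)*(h + 7)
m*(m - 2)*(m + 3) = m^3 + m^2 - 6*m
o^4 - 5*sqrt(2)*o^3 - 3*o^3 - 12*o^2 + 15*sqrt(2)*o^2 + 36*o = o*(o - 3)*(o - 6*sqrt(2))*(o + sqrt(2))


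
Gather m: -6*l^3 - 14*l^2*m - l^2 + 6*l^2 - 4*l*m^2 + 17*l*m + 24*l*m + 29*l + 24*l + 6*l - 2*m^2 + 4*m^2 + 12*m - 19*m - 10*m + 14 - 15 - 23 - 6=-6*l^3 + 5*l^2 + 59*l + m^2*(2 - 4*l) + m*(-14*l^2 + 41*l - 17) - 30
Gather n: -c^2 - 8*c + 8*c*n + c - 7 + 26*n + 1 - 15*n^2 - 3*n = -c^2 - 7*c - 15*n^2 + n*(8*c + 23) - 6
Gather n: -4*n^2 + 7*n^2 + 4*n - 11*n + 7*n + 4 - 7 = 3*n^2 - 3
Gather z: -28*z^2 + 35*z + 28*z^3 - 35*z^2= 28*z^3 - 63*z^2 + 35*z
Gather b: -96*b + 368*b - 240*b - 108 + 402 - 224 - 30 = 32*b + 40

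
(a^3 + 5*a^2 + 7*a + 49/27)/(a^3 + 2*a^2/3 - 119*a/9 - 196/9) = (a + 1/3)/(a - 4)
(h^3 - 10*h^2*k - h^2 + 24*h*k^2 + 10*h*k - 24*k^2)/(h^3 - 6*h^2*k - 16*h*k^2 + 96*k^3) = (h - 1)/(h + 4*k)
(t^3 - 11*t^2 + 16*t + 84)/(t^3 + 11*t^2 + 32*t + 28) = (t^2 - 13*t + 42)/(t^2 + 9*t + 14)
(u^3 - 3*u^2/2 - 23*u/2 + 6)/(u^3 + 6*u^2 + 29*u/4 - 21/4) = 2*(u - 4)/(2*u + 7)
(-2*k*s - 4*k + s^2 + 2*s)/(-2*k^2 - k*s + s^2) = (s + 2)/(k + s)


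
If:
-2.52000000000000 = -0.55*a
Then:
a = 4.58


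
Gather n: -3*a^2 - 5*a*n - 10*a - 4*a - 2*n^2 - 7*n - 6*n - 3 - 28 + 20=-3*a^2 - 14*a - 2*n^2 + n*(-5*a - 13) - 11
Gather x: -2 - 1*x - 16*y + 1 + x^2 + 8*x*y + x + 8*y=x^2 + 8*x*y - 8*y - 1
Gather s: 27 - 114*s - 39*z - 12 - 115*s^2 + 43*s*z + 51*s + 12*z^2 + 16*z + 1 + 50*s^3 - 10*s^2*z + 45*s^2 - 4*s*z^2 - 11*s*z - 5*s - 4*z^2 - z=50*s^3 + s^2*(-10*z - 70) + s*(-4*z^2 + 32*z - 68) + 8*z^2 - 24*z + 16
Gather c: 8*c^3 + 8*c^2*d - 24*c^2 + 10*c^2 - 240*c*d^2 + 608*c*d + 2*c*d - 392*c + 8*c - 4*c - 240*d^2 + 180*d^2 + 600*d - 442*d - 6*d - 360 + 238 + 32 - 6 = 8*c^3 + c^2*(8*d - 14) + c*(-240*d^2 + 610*d - 388) - 60*d^2 + 152*d - 96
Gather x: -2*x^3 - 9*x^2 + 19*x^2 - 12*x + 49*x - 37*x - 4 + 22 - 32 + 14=-2*x^3 + 10*x^2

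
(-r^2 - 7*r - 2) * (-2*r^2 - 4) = 2*r^4 + 14*r^3 + 8*r^2 + 28*r + 8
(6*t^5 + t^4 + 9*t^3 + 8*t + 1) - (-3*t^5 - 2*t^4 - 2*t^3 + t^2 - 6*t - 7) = 9*t^5 + 3*t^4 + 11*t^3 - t^2 + 14*t + 8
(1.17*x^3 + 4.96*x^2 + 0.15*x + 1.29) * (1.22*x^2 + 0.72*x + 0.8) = 1.4274*x^5 + 6.8936*x^4 + 4.6902*x^3 + 5.6498*x^2 + 1.0488*x + 1.032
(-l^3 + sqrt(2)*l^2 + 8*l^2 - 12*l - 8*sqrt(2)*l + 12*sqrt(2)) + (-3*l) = -l^3 + sqrt(2)*l^2 + 8*l^2 - 15*l - 8*sqrt(2)*l + 12*sqrt(2)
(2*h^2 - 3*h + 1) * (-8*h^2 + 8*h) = -16*h^4 + 40*h^3 - 32*h^2 + 8*h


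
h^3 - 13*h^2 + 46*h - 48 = (h - 8)*(h - 3)*(h - 2)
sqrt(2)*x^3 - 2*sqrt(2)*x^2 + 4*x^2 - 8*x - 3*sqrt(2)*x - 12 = (x - 3)*(x + 2*sqrt(2))*(sqrt(2)*x + sqrt(2))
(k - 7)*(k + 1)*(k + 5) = k^3 - k^2 - 37*k - 35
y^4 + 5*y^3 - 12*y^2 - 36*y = y*(y - 3)*(y + 2)*(y + 6)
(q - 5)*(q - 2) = q^2 - 7*q + 10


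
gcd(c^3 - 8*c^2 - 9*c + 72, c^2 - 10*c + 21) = c - 3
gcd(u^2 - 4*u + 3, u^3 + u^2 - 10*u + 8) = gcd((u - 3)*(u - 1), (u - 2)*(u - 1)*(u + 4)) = u - 1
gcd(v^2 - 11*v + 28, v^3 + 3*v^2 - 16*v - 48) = v - 4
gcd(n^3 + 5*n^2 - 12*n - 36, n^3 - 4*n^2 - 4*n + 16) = n + 2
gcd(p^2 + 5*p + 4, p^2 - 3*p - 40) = 1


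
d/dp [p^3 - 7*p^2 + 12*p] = 3*p^2 - 14*p + 12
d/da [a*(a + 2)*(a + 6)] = 3*a^2 + 16*a + 12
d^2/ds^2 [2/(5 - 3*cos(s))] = 6*(-3*sin(s)^2 + 5*cos(s) - 3)/(3*cos(s) - 5)^3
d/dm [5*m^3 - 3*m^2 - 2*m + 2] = 15*m^2 - 6*m - 2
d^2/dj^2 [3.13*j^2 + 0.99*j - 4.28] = 6.26000000000000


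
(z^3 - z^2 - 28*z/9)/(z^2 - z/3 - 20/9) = z*(3*z - 7)/(3*z - 5)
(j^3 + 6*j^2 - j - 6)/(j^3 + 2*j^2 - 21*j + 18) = (j + 1)/(j - 3)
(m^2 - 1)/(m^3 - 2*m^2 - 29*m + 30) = (m + 1)/(m^2 - m - 30)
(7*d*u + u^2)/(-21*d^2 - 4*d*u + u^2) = u*(7*d + u)/(-21*d^2 - 4*d*u + u^2)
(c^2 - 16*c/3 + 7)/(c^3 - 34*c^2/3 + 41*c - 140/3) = (c - 3)/(c^2 - 9*c + 20)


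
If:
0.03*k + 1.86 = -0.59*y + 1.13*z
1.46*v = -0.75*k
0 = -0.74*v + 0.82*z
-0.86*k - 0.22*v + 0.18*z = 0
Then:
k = 0.00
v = 0.00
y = -3.15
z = 0.00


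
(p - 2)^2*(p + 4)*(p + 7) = p^4 + 7*p^3 - 12*p^2 - 68*p + 112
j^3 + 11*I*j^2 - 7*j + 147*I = (j - 3*I)*(j + 7*I)^2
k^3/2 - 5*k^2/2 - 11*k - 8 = (k/2 + 1/2)*(k - 8)*(k + 2)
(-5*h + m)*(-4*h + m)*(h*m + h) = 20*h^3*m + 20*h^3 - 9*h^2*m^2 - 9*h^2*m + h*m^3 + h*m^2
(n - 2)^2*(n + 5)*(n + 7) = n^4 + 8*n^3 - 9*n^2 - 92*n + 140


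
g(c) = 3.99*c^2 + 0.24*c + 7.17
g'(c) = 7.98*c + 0.24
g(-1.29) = 13.50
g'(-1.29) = -10.05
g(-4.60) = 90.49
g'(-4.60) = -36.47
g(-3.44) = 53.56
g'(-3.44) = -27.21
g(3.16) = 47.77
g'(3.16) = 25.46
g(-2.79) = 37.56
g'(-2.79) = -22.02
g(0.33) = 7.68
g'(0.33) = 2.87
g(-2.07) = 23.77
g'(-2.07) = -16.28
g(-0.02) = 7.17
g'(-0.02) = 0.08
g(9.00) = 332.52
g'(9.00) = 72.06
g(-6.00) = 149.37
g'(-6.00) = -47.64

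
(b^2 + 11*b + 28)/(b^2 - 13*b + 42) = (b^2 + 11*b + 28)/(b^2 - 13*b + 42)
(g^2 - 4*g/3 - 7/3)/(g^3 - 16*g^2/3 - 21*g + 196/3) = (g + 1)/(g^2 - 3*g - 28)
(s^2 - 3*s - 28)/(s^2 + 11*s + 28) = (s - 7)/(s + 7)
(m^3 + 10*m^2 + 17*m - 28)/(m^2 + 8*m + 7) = (m^2 + 3*m - 4)/(m + 1)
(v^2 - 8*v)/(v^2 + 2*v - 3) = v*(v - 8)/(v^2 + 2*v - 3)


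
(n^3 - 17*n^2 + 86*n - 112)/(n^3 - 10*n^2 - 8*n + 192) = (n^2 - 9*n + 14)/(n^2 - 2*n - 24)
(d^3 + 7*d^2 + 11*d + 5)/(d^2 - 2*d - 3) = (d^2 + 6*d + 5)/(d - 3)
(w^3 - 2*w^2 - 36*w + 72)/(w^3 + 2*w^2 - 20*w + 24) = (w - 6)/(w - 2)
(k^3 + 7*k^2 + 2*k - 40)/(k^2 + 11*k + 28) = (k^2 + 3*k - 10)/(k + 7)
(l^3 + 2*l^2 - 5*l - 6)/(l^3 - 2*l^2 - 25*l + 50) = (l^2 + 4*l + 3)/(l^2 - 25)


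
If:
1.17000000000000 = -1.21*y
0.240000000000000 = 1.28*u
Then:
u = 0.19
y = -0.97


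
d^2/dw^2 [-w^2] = -2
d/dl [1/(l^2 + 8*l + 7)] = 2*(-l - 4)/(l^2 + 8*l + 7)^2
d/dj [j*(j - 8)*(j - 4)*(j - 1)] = 4*j^3 - 39*j^2 + 88*j - 32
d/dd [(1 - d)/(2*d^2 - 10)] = (-d^2 + 2*d*(d - 1) + 5)/(2*(d^2 - 5)^2)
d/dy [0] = 0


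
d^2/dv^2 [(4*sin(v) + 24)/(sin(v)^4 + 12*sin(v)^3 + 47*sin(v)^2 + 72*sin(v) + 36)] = 4*(-9*sin(v)^5 - 57*sin(v)^4 - 97*sin(v)^3 + 49*sin(v)^2 + 256*sin(v) + 170)/((sin(v) + 1)^2*(sin(v) + 2)^3*(sin(v) + 3)^3)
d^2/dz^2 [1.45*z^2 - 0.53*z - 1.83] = 2.90000000000000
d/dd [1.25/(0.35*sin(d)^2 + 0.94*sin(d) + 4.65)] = -(0.875*sin(d) + 1.175)*cos(d)/(0.35*sin(d)^2 + 0.94*sin(d) + 4.65)^2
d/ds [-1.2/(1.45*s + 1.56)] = 1.74/(1.45*s + 1.56)^2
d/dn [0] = 0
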